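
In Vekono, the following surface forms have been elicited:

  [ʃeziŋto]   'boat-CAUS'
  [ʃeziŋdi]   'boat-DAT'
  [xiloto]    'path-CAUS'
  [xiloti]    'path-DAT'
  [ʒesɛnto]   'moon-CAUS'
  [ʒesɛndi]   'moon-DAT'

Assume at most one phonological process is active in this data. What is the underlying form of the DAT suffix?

/-di/

The DAT suffix surfaces as [-di] and [-ti], depending on the final segment of the stem.
By contrast the CAUS suffix keeps its initial [t] throughout — that segment must be underlying.
The DAT suffix is therefore /-di/ underlyingly, with post-vocalic devoicing: voiced stops become voiceless after a vowel.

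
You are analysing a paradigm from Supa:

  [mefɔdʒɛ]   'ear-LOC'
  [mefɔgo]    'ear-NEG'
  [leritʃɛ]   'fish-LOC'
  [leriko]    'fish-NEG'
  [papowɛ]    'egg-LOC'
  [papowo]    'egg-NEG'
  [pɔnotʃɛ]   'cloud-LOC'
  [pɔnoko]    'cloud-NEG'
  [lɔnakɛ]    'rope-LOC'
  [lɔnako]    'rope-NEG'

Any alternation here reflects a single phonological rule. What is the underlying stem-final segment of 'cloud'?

/tʃ/

The root 'cloud' surfaces as [pɔnotʃɛ] and [pɔnoko], with a stem-final [tʃ] ~ [k] alternation.
The stem 'rope' ([lɔnakɛ], [lɔnako]) shows [k] unchanged in both environments, so [k] cannot be basic with [tʃ] derived before the LOC suffix.
So /tʃ/ is underlying, and a rule of depalatalization — palato-alveolar /tʃ/ and /dʒ/ become [k] and [g] when no front vowel follows — gives [k].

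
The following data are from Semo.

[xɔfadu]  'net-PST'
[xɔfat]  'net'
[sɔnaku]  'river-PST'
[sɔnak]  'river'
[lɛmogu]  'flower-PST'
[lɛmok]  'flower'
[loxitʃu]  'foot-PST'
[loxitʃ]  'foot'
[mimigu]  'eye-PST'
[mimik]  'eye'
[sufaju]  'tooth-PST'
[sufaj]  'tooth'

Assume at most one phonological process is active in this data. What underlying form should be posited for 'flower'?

/lɛmog/

'flower' shows [g] ~ [k] at the end of the stem ([lɛmogu] vs [lɛmok]).
The stem 'river' ([sɔnaku], [sɔnak]) shows [k] unchanged in both environments, so [k] cannot be basic with [g] derived before the PST suffix.
Therefore /g/ is basic and [k] is derived by word-final obstruent devoicing (voiced obstruents become voiceless word-finally).
The underlying form of 'flower' is therefore /lɛmog/.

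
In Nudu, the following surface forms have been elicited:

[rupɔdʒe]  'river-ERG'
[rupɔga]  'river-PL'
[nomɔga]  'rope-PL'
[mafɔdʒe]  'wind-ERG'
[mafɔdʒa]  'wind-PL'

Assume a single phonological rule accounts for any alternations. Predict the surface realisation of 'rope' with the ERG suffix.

[nomɔdʒe]

The stem for 'river' ends in [dʒ] in [rupɔdʒe] but [g] in [rupɔga].
The stem 'wind' ([mafɔdʒe], [mafɔdʒa]) shows [dʒ] unchanged in both environments, so [dʒ] cannot be basic with [g] derived before the PL suffix.
Therefore /g/ is basic and [dʒ] is derived by palatalization before a front vowel (/g/ becomes palato-alveolar [dʒ] before a front vowel).
The one attested form of 'rope', [nomɔga], shows underlying /nomɔg/. Applying the same rule before a front vowel gives [nomɔdʒe].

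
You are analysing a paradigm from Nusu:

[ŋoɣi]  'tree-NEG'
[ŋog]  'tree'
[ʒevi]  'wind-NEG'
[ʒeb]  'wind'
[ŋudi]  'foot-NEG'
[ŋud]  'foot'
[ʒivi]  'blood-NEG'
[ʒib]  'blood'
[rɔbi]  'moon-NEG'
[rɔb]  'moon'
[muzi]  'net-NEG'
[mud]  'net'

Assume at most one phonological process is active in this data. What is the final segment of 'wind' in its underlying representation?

/v/

'wind' shows [v] ~ [b] at the end of the stem ([ʒevi] vs [ʒeb]).
If /b/ were underlying and a rule turned it into [v] before the NEG suffix, 'moon' would also alternate; but it has [b] in both [rɔbi] and [rɔb].
The underlying segment must be /v/; voiced fricatives become stops word-finally, yielding [b] there.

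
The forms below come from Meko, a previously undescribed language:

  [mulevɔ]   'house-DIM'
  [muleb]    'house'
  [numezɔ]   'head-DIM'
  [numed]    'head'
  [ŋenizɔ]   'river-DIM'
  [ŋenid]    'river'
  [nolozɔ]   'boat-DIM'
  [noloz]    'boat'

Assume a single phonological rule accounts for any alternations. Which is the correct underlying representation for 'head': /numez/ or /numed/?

The root 'head' surfaces as [numezɔ] and [numed], with a stem-final [z] ~ [d] alternation.
The stem 'boat' ([nolozɔ], [noloz]) shows [z] unchanged in both environments, so [z] cannot be basic with [d] derived in isolation.
The underlying segment must be /d/; voiced stops become fricatives between vowels, yielding [z] there.

/numed/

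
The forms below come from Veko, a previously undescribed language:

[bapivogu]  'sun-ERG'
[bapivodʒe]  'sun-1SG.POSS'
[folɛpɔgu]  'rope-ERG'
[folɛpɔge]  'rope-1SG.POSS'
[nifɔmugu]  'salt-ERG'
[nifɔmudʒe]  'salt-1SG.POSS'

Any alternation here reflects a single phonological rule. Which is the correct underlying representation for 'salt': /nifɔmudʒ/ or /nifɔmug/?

/nifɔmudʒ/

The stem for 'salt' ends in [g] in [nifɔmugu] but [dʒ] in [nifɔmudʒe].
But 'rope' keeps [g] in both environments ([folɛpɔgu], [folɛpɔge]), so there is no rule changing /g/ to [dʒ] before the 1SG.POSS suffix.
Therefore /dʒ/ is basic and [g] is derived by depalatalization (palato-alveolar /dʒ/ becomes [g] when no front vowel follows).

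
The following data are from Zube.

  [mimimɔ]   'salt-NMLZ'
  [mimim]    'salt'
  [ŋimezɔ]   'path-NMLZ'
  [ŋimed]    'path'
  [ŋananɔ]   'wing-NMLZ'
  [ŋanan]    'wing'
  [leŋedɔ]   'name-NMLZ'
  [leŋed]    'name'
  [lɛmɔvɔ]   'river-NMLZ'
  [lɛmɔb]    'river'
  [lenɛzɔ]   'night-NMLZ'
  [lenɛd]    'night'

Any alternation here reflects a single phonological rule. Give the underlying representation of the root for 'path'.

/ŋimez/

The root 'path' surfaces as [ŋimezɔ] and [ŋimed], with a stem-final [z] ~ [d] alternation.
If /d/ were underlying and a rule turned it into [z] before the NMLZ suffix, 'name' would also alternate; but it has [d] in both [leŋedɔ] and [leŋed].
The alternation reflects word-final hardening: voiced fricatives become stops word-finally. /z/ is underlying.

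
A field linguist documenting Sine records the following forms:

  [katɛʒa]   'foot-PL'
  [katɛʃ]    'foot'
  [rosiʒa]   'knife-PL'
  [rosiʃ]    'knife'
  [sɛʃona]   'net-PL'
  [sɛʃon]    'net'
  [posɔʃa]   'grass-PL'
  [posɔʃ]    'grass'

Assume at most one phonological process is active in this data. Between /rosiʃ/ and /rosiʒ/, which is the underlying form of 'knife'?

/rosiʒ/

The root 'knife' surfaces as [rosiʒa] and [rosiʃ], with a stem-final [ʒ] ~ [ʃ] alternation.
Compare 'grass', with invariant [ʃ] in [posɔʃa] and [posɔʃ]: an analysis with underlying /ʃ/ and a rule producing [ʒ] before the PL suffix would wrongly predict alternation here too.
Therefore /ʒ/ is basic and [ʃ] is derived by word-final obstruent devoicing (voiced obstruents become voiceless word-finally).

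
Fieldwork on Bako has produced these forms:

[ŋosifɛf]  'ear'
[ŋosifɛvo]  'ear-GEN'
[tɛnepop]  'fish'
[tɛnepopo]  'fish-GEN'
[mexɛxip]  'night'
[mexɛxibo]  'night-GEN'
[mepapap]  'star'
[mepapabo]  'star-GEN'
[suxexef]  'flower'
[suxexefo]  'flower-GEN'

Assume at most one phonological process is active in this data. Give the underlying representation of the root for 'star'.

The root 'star' surfaces as [mepapap] and [mepapabo], with a stem-final [p] ~ [b] alternation.
The stem 'fish' ([tɛnepop], [tɛnepopo]) shows [p] unchanged in both environments, so [p] cannot be basic with [b] derived before the GEN suffix.
Therefore /b/ is basic and [p] is derived by word-final obstruent devoicing (voiced obstruents become voiceless word-finally).
Hence 'star' is /mepapab/ underlyingly.

/mepapab/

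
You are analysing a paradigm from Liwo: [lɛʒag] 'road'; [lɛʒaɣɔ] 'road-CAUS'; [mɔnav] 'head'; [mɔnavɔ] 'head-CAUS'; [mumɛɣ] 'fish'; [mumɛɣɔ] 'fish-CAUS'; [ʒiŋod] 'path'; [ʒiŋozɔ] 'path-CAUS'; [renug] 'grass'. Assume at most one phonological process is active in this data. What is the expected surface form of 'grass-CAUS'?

[renuɣɔ]

The root 'road' surfaces as [lɛʒag] and [lɛʒaɣɔ], with a stem-final [g] ~ [ɣ] alternation.
If /ɣ/ were underlying and a rule turned it into [g] in isolation, 'fish' would also alternate; but it has [ɣ] in both [mumɛɣ] and [mumɛɣɔ].
The underlying segment must be /g/; voiced stops become fricatives between vowels, yielding [ɣ] there.
The one attested form of 'grass', [renug], shows underlying /renug/. Applying the same rule between vowels gives [renuɣɔ].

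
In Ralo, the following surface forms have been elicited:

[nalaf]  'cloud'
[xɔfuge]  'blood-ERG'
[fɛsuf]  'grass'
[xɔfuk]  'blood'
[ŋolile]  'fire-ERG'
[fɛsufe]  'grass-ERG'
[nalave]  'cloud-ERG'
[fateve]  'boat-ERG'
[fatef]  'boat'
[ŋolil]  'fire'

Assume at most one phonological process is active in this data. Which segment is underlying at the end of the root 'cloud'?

'cloud' shows [f] ~ [v] at the end of the stem ([nalaf] vs [nalave]).
If /f/ were underlying and a rule turned it into [v] before the ERG suffix, 'grass' would also alternate; but it has [f] in both [fɛsuf] and [fɛsufe].
The alternation reflects word-final obstruent devoicing: voiced obstruents become voiceless word-finally. /v/ is underlying.

/v/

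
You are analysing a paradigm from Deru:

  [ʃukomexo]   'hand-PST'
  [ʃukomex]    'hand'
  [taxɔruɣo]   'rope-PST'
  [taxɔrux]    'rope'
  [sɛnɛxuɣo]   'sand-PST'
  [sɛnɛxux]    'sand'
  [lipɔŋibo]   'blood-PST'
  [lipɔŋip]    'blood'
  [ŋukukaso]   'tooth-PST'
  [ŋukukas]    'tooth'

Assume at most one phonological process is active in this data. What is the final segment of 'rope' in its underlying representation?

The root 'rope' surfaces as [taxɔruɣo] and [taxɔrux], with a stem-final [ɣ] ~ [x] alternation.
But 'hand' keeps [x] in both environments ([ʃukomexo], [ʃukomex]), so there is no rule changing /x/ to [ɣ] before the PST suffix.
So /ɣ/ is underlying, and a rule of word-final obstruent devoicing — voiced obstruents become voiceless word-finally — gives [x].

/ɣ/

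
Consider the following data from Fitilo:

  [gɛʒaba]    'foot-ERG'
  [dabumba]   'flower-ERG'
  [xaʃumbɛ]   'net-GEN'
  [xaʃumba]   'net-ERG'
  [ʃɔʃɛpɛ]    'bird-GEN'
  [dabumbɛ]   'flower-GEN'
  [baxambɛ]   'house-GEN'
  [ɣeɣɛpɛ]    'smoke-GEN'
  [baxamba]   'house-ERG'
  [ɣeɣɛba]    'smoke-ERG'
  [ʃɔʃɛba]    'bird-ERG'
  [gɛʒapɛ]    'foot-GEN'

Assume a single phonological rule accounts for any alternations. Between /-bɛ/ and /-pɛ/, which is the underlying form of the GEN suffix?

/-pɛ/

The GEN suffix surfaces as [-bɛ] and [-pɛ], depending on the final segment of the stem.
By contrast the ERG suffix keeps its initial [b] throughout — that segment must be underlying.
So the underlying form is /-pɛ/, and voiceless stops become voiced after a nasal.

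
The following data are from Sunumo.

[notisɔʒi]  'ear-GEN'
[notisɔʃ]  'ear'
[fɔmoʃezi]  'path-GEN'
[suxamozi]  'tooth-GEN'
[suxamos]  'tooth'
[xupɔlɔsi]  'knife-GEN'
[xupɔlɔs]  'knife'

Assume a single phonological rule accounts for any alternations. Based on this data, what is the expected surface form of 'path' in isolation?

[fɔmoʃes]

The stem for 'tooth' ends in [z] in [suxamozi] but [s] in [suxamos].
Compare 'knife', with invariant [s] in [xupɔlɔsi] and [xupɔlɔs]: an analysis with underlying /s/ and a rule producing [z] before the GEN suffix would wrongly predict alternation here too.
So /z/ is underlying, and a rule of word-final obstruent devoicing — voiced obstruents become voiceless word-finally — gives [s].
From [fɔmoʃezi] the stem 'path' is /fɔmoʃez/; word-finally this yields [fɔmoʃes].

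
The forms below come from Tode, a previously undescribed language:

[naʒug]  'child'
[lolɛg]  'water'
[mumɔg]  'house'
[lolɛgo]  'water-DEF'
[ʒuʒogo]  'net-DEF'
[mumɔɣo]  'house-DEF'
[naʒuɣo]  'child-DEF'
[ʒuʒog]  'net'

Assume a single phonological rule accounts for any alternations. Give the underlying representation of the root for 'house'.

/mumɔɣ/

In [mumɔɣo] and [mumɔg] the final segment of 'house' alternates: [ɣ] ~ [g].
But 'net' keeps [g] in both environments ([ʒuʒogo], [ʒuʒog]), so there is no rule changing /g/ to [ɣ] before the DEF suffix.
Therefore /ɣ/ is basic and [g] is derived by word-final hardening (voiced fricatives become stops word-finally).
The underlying form of 'house' is therefore /mumɔɣ/.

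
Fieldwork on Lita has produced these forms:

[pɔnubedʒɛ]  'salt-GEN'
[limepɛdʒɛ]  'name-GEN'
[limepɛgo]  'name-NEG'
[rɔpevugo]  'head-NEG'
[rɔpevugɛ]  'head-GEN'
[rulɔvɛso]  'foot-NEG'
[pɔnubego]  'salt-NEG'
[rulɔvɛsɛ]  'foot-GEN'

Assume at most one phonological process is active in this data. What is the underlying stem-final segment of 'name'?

/dʒ/

The stem for 'name' ends in [dʒ] in [limepɛdʒɛ] but [g] in [limepɛgo].
If /g/ were underlying and a rule turned it into [dʒ] before the GEN suffix, 'head' would also alternate; but it has [g] in both [rɔpevugɛ] and [rɔpevugo].
The alternation reflects depalatalization: palato-alveolar /dʒ/ becomes [g] when no front vowel follows. /dʒ/ is underlying.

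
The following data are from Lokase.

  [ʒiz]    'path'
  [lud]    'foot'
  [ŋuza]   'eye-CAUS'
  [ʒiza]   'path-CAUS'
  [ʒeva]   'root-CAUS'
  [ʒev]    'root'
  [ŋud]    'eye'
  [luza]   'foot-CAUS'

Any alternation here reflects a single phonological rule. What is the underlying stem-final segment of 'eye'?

/d/

The stem for 'eye' ends in [z] in [ŋuza] but [d] in [ŋud].
The stem 'path' ([ʒiza], [ʒiz]) shows [z] unchanged in both environments, so [z] cannot be basic with [d] derived in isolation.
The underlying segment must be /d/; voiced stops become fricatives between vowels, yielding [z] there.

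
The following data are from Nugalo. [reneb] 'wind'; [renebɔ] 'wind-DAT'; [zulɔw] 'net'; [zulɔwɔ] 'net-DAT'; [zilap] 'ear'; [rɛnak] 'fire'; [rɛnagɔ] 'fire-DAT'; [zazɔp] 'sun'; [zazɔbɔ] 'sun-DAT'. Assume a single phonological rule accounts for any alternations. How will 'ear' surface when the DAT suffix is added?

[zilabɔ]

The stem for 'sun' ends in [p] in [zazɔp] but [b] in [zazɔbɔ].
The stem 'wind' ([reneb], [renebɔ]) shows [b] unchanged in both environments, so [b] cannot be basic with [p] derived in isolation.
The alternation reflects intervocalic voicing: voiceless stops become voiced between vowels. /p/ is underlying.
From [zilap] the stem 'ear' is /zilap/; between vowels this yields [zilabɔ].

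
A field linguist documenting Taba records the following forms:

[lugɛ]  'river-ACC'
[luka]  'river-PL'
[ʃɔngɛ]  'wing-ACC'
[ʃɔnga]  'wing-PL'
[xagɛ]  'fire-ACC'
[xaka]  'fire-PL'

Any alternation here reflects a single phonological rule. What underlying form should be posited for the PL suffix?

The PL suffix surfaces as [-ga] and [-ka], depending on the final segment of the stem.
By contrast the ACC suffix keeps its initial [g] throughout — that segment must be underlying.
So the underlying form is /-ka/, and voiceless stops become voiced after a nasal.

/-ka/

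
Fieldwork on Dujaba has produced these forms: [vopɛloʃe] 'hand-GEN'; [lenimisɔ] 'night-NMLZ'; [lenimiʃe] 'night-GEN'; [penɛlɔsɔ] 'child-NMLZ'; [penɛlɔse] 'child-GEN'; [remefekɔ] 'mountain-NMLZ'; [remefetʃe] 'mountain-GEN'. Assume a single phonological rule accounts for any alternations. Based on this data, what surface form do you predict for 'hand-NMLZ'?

[vopɛlosɔ]

'night' shows [s] ~ [ʃ] at the end of the stem ([lenimisɔ] vs [lenimiʃe]).
Compare 'child', with invariant [s] in [penɛlɔsɔ] and [penɛlɔse]: an analysis with underlying /s/ and a rule producing [ʃ] before the GEN suffix would wrongly predict alternation here too.
Therefore /ʃ/ is basic and [s] is derived by depalatalization (palato-alveolar /tʃ/ and /ʃ/ become [k] and [s] when no front vowel follows).
The one attested form of 'hand', [vopɛloʃe], shows underlying /vopɛloʃ/. Applying the same rule when no front vowel follows gives [vopɛlosɔ].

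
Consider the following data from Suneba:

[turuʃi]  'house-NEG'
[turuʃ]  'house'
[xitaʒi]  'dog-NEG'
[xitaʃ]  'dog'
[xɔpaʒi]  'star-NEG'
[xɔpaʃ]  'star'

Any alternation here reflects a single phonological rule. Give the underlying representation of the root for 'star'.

The root 'star' surfaces as [xɔpaʒi] and [xɔpaʃ], with a stem-final [ʒ] ~ [ʃ] alternation.
Compare 'house', with invariant [ʃ] in [turuʃi] and [turuʃ]: an analysis with underlying /ʃ/ and a rule producing [ʒ] before the NEG suffix would wrongly predict alternation here too.
So /ʒ/ is underlying, and a rule of word-final obstruent devoicing — voiced obstruents become voiceless word-finally — gives [ʃ].
Hence 'star' is /xɔpaʒ/ underlyingly.

/xɔpaʒ/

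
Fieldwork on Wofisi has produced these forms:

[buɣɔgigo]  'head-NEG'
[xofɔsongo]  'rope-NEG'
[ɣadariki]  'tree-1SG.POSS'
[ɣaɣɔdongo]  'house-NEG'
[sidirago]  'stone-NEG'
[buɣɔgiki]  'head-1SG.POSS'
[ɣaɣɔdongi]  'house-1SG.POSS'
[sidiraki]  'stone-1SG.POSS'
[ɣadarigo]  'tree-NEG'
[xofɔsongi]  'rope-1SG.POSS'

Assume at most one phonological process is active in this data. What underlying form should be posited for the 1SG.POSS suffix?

The 1SG.POSS suffix surfaces as [-gi] and [-ki], depending on the final segment of the stem.
By contrast the NEG suffix keeps its initial [g] throughout — that segment must be underlying.
So the underlying form is /-ki/, and voiceless stops become voiced after a nasal.

/-ki/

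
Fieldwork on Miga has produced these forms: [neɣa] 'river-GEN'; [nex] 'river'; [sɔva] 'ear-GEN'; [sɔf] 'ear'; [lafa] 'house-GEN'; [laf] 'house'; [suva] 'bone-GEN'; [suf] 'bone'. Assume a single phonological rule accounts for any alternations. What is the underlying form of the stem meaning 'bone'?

'bone' shows [v] ~ [f] at the end of the stem ([suva] vs [suf]).
But 'house' keeps [f] in both environments ([lafa], [laf]), so there is no rule changing /f/ to [v] before the GEN suffix.
So /v/ is underlying, and a rule of word-final obstruent devoicing — voiced obstruents become voiceless word-finally — gives [f].
So 'bone' = /suv/.

/suv/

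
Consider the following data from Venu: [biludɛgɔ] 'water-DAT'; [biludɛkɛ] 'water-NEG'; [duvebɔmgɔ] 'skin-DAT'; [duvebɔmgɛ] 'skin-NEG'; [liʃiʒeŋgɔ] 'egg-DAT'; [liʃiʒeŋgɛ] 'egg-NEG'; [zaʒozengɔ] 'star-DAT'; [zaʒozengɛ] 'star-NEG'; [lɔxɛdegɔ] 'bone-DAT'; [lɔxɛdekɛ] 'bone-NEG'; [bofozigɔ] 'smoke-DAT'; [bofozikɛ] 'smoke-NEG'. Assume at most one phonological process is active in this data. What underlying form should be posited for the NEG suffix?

/-kɛ/

The NEG morpheme has two allomorphs, [-gɛ] and [-kɛ].
By contrast the DAT suffix keeps its initial [g] throughout — that segment must be underlying.
The NEG suffix is therefore /-kɛ/ underlyingly, with post-nasal voicing: voiceless stops become voiced after a nasal.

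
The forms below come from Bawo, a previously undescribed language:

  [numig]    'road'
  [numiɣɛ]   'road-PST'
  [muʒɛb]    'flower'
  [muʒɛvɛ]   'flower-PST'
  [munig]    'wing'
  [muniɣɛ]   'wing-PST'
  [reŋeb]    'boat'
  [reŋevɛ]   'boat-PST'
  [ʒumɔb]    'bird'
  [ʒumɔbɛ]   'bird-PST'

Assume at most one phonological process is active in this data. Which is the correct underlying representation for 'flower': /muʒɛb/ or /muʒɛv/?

/muʒɛv/

In [muʒɛb] and [muʒɛvɛ] the final segment of 'flower' alternates: [b] ~ [v].
If /b/ were underlying and a rule turned it into [v] before the PST suffix, 'bird' would also alternate; but it has [b] in both [ʒumɔb] and [ʒumɔbɛ].
Therefore /v/ is basic and [b] is derived by word-final hardening (voiced fricatives become stops word-finally).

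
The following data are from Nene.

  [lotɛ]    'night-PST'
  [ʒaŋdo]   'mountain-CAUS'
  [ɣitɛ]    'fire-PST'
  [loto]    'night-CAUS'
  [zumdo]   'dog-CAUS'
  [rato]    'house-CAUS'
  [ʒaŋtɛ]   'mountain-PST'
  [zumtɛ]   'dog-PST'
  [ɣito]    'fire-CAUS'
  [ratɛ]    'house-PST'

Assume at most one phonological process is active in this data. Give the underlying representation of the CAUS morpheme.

The CAUS suffix surfaces as [-do] and [-to], depending on the final segment of the stem.
The PST suffix, which begins with [t], is invariant after every stem; so [t] is not altered by any rule here.
So the underlying form is /-do/, and voiced stops become voiceless after a vowel.

/-do/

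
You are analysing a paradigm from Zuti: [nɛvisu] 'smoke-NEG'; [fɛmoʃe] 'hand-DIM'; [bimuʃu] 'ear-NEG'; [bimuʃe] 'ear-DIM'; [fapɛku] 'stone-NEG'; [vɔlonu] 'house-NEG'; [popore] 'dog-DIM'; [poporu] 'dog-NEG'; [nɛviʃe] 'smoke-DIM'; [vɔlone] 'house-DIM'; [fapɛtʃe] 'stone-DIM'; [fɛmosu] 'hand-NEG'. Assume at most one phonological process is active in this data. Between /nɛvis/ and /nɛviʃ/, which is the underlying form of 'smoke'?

In [nɛviʃe] and [nɛvisu] the final segment of 'smoke' alternates: [ʃ] ~ [s].
Compare 'ear', with invariant [ʃ] in [bimuʃe] and [bimuʃu]: an analysis with underlying /ʃ/ and a rule producing [s] before the NEG suffix would wrongly predict alternation here too.
The alternation reflects palatalization before a front vowel: /k/ and /s/ become palato-alveolar [tʃ] and [ʃ] before a front vowel. /s/ is underlying.

/nɛvis/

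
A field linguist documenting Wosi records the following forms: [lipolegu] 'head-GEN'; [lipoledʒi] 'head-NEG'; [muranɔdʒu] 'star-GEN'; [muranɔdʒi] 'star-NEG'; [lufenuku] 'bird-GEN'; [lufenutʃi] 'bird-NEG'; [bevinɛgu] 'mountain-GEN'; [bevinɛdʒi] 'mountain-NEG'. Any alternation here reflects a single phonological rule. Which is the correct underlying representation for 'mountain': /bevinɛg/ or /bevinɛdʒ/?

/bevinɛg/

In [bevinɛgu] and [bevinɛdʒi] the final segment of 'mountain' alternates: [g] ~ [dʒ].
If /dʒ/ were underlying and a rule turned it into [g] before the GEN suffix, 'star' would also alternate; but it has [dʒ] in both [muranɔdʒu] and [muranɔdʒi].
Therefore /g/ is basic and [dʒ] is derived by palatalization before a front vowel (/k/ and /g/ become palato-alveolar [tʃ] and [dʒ] before a front vowel).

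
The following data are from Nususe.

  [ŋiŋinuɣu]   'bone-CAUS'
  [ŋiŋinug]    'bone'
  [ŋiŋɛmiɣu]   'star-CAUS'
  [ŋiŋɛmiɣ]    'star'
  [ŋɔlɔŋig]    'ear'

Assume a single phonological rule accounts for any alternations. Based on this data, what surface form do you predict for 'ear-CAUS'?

[ŋɔlɔŋiɣu]

In [ŋiŋinuɣu] and [ŋiŋinug] the final segment of 'bone' alternates: [ɣ] ~ [g].
The stem 'star' ([ŋiŋɛmiɣu], [ŋiŋɛmiɣ]) shows [ɣ] unchanged in both environments, so [ɣ] cannot be basic with [g] derived in isolation.
Therefore /g/ is basic and [ɣ] is derived by intervocalic spirantization (voiced stops become fricatives between vowels).
From [ŋɔlɔŋig] the stem 'ear' is /ŋɔlɔŋig/; between vowels this yields [ŋɔlɔŋiɣu].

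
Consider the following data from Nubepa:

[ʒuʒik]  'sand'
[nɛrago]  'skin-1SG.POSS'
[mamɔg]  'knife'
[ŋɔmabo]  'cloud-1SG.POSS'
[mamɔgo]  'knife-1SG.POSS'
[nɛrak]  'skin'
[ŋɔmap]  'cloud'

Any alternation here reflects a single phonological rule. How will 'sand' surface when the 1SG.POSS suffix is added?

In [nɛrak] and [nɛrago] the final segment of 'skin' alternates: [k] ~ [g].
The stem 'knife' ([mamɔg], [mamɔgo]) shows [g] unchanged in both environments, so [g] cannot be basic with [k] derived in isolation.
The alternation reflects intervocalic voicing: voiceless stops become voiced between vowels. /k/ is underlying.
From [ʒuʒik] the stem 'sand' is /ʒuʒik/; between vowels this yields [ʒuʒigo].

[ʒuʒigo]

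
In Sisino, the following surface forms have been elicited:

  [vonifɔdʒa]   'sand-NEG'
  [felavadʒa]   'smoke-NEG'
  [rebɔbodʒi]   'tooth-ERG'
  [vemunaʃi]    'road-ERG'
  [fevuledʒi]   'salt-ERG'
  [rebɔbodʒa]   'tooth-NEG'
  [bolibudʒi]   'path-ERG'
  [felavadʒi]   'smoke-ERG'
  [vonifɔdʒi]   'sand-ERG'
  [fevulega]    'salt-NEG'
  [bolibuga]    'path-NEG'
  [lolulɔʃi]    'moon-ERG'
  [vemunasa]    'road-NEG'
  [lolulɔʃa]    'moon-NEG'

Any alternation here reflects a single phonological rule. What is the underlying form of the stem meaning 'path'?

'path' shows [g] ~ [dʒ] at the end of the stem ([bolibuga] vs [bolibudʒi]).
But 'smoke' keeps [dʒ] in both environments ([felavadʒa], [felavadʒi]), so there is no rule changing /dʒ/ to [g] before the NEG suffix.
The underlying segment must be /g/; /g/ and /s/ become palato-alveolar [dʒ] and [ʃ] before a front vowel, yielding [dʒ] there.

/bolibug/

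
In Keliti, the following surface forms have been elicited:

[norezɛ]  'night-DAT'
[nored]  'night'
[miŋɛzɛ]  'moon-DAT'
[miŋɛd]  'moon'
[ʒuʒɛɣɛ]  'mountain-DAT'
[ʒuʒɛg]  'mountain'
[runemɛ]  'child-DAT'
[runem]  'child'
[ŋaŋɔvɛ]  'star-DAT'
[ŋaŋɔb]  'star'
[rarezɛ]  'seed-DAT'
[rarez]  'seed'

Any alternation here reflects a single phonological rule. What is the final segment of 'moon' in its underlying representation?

The stem for 'moon' ends in [z] in [miŋɛzɛ] but [d] in [miŋɛd].
Compare 'seed', with invariant [z] in [rarezɛ] and [rarez]: an analysis with underlying /z/ and a rule producing [d] in isolation would wrongly predict alternation here too.
So /d/ is underlying, and a rule of intervocalic spirantization — voiced stops become fricatives between vowels — gives [z].

/d/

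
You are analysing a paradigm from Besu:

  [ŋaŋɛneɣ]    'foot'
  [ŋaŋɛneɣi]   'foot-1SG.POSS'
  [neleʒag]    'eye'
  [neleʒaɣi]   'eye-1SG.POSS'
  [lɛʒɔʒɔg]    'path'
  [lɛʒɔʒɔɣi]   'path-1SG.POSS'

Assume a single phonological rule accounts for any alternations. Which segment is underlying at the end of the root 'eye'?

The stem for 'eye' ends in [g] in [neleʒag] but [ɣ] in [neleʒaɣi].
But 'foot' keeps [ɣ] in both environments ([ŋaŋɛneɣ], [ŋaŋɛneɣi]), so there is no rule changing /ɣ/ to [g] in isolation.
The alternation reflects intervocalic spirantization: voiced stops become fricatives between vowels. /g/ is underlying.

/g/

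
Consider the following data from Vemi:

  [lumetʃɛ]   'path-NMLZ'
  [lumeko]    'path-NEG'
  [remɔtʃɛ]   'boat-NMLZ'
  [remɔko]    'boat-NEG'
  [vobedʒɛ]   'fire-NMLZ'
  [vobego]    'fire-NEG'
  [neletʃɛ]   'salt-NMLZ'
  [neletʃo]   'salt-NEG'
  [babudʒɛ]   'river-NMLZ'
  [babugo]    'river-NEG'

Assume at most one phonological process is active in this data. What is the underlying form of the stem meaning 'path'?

In [lumetʃɛ] and [lumeko] the final segment of 'path' alternates: [tʃ] ~ [k].
Compare 'salt', with invariant [tʃ] in [neletʃɛ] and [neletʃo]: an analysis with underlying /tʃ/ and a rule producing [k] before the NEG suffix would wrongly predict alternation here too.
The alternation reflects palatalization before a front vowel: /k/ and /g/ become palato-alveolar [tʃ] and [dʒ] before a front vowel. /k/ is underlying.

/lumek/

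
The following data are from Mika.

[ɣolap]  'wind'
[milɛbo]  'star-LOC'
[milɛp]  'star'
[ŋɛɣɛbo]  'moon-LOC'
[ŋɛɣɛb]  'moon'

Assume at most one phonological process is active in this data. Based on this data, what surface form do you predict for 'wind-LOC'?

The root 'star' surfaces as [milɛbo] and [milɛp], with a stem-final [b] ~ [p] alternation.
Compare 'moon', with invariant [b] in [ŋɛɣɛbo] and [ŋɛɣɛb]: an analysis with underlying /b/ and a rule producing [p] in isolation would wrongly predict alternation here too.
So /p/ is underlying, and a rule of intervocalic voicing — voiceless stops become voiced between vowels — gives [b].
The one attested form of 'wind', [ɣolap], shows underlying /ɣolap/. Applying the same rule between vowels gives [ɣolabo].

[ɣolabo]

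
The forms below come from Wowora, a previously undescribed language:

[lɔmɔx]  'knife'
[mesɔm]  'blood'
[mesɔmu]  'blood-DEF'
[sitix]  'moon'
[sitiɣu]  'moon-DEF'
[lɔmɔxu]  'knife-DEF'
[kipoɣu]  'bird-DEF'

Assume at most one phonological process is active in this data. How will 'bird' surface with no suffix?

[kipox]

'moon' shows [x] ~ [ɣ] at the end of the stem ([sitix] vs [sitiɣu]).
If /x/ were underlying and a rule turned it into [ɣ] before the DEF suffix, 'knife' would also alternate; but it has [x] in both [lɔmɔx] and [lɔmɔxu].
Therefore /ɣ/ is basic and [x] is derived by word-final obstruent devoicing (voiced obstruents become voiceless word-finally).
From [kipoɣu] the stem 'bird' is /kipoɣ/; word-finally this yields [kipox].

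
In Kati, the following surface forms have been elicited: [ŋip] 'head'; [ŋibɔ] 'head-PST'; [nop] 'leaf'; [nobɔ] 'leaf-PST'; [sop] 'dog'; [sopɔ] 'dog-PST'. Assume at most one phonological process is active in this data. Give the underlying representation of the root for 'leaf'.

/nob/

The root 'leaf' surfaces as [nop] and [nobɔ], with a stem-final [p] ~ [b] alternation.
The stem 'dog' ([sop], [sopɔ]) shows [p] unchanged in both environments, so [p] cannot be basic with [b] derived before the PST suffix.
The underlying segment must be /b/; voiced obstruents become voiceless word-finally, yielding [p] there.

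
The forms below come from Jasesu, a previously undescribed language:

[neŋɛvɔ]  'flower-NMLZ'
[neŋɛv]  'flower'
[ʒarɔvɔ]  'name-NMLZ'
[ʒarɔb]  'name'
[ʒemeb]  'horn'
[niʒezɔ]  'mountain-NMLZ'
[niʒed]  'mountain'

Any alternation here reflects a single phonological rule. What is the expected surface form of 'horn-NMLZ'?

The root 'name' surfaces as [ʒarɔvɔ] and [ʒarɔb], with a stem-final [v] ~ [b] alternation.
If /v/ were underlying and a rule turned it into [b] in isolation, 'flower' would also alternate; but it has [v] in both [neŋɛvɔ] and [neŋɛv].
Therefore /b/ is basic and [v] is derived by intervocalic spirantization (voiced stops become fricatives between vowels).
From [ʒemeb] the stem 'horn' is /ʒemeb/; between vowels this yields [ʒemevɔ].

[ʒemevɔ]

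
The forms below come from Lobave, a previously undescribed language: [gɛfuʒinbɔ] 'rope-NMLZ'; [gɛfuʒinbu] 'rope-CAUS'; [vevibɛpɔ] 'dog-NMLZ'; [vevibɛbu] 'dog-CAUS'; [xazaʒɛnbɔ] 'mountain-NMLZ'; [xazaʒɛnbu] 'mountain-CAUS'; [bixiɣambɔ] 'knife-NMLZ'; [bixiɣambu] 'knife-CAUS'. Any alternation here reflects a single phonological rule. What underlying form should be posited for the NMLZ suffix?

The NMLZ suffix surfaces as [-bɔ] and [-pɔ], depending on the final segment of the stem.
By contrast the CAUS suffix keeps its initial [b] throughout — that segment must be underlying.
So the underlying form is /-pɔ/, and voiceless stops become voiced after a nasal.

/-pɔ/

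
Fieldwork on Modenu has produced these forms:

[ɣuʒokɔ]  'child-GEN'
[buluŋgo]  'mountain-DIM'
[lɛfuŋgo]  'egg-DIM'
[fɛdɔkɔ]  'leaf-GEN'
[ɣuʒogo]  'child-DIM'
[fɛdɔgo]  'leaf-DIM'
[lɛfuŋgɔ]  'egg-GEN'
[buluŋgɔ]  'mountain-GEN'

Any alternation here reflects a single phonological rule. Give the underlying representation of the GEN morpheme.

/-kɔ/

The GEN suffix surfaces as [-gɔ] and [-kɔ], depending on the final segment of the stem.
By contrast the DIM suffix keeps its initial [g] throughout — that segment must be underlying.
The GEN suffix is therefore /-kɔ/ underlyingly, with post-nasal voicing: voiceless stops become voiced after a nasal.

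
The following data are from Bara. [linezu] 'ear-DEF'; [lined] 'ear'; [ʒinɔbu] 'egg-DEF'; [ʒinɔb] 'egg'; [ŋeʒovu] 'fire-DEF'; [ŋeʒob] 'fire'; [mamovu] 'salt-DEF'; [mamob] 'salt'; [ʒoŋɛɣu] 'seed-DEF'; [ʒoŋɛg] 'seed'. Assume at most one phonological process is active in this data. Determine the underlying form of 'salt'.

/mamov/

The root 'salt' surfaces as [mamovu] and [mamob], with a stem-final [v] ~ [b] alternation.
Compare 'egg', with invariant [b] in [ʒinɔbu] and [ʒinɔb]: an analysis with underlying /b/ and a rule producing [v] before the DEF suffix would wrongly predict alternation here too.
Therefore /v/ is basic and [b] is derived by word-final hardening (voiced fricatives become stops word-finally).
So 'salt' = /mamov/.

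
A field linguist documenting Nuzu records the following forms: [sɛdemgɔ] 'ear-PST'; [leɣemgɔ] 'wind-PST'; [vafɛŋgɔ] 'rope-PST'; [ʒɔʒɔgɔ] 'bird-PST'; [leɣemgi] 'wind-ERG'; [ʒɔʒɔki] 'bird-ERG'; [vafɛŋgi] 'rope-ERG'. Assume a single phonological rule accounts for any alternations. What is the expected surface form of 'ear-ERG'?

The ERG morpheme has two allomorphs, [-gi] and [-ki].
By contrast the PST suffix keeps its initial [g] throughout — that segment must be underlying.
The ERG suffix is therefore /-ki/ underlyingly, with post-nasal voicing: voiceless stops become voiced after a nasal.
After 'ear', which ends in a nasal, the suffix surfaces as [-gi], giving [sɛdemgi].

[sɛdemgi]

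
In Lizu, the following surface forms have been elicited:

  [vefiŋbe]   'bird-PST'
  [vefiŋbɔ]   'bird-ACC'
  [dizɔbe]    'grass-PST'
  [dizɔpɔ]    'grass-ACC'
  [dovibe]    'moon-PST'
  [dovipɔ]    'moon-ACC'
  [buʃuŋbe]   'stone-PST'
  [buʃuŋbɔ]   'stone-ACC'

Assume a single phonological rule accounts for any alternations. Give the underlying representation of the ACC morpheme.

The ACC morpheme has two allomorphs, [-bɔ] and [-pɔ].
By contrast the PST suffix keeps its initial [b] throughout — that segment must be underlying.
So the underlying form is /-pɔ/, and voiceless stops become voiced after a nasal.

/-pɔ/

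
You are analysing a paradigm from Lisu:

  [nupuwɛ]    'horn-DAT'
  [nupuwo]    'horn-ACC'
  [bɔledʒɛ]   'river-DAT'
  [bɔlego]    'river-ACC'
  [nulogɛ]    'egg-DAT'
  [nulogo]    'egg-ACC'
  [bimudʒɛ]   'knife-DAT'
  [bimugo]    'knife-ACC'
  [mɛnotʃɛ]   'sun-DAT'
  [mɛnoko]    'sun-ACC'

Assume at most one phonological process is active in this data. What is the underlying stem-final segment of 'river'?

/dʒ/

The stem for 'river' ends in [dʒ] in [bɔledʒɛ] but [g] in [bɔlego].
The stem 'egg' ([nulogɛ], [nulogo]) shows [g] unchanged in both environments, so [g] cannot be basic with [dʒ] derived before the DAT suffix.
Therefore /dʒ/ is basic and [g] is derived by depalatalization (palato-alveolar /tʃ/ and /dʒ/ become [k] and [g] when no front vowel follows).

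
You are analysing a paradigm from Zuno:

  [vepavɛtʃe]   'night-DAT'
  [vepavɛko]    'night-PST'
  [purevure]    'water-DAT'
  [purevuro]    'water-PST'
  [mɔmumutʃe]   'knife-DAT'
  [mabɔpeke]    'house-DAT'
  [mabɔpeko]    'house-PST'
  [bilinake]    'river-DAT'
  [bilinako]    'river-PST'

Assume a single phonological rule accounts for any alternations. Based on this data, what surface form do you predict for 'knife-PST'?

[mɔmumuko]

'night' shows [tʃ] ~ [k] at the end of the stem ([vepavɛtʃe] vs [vepavɛko]).
If /k/ were underlying and a rule turned it into [tʃ] before the DAT suffix, 'river' would also alternate; but it has [k] in both [bilinake] and [bilinako].
The alternation reflects depalatalization: palato-alveolar /tʃ/ becomes [k] when no front vowel follows. /tʃ/ is underlying.
From [mɔmumutʃe] the stem 'knife' is /mɔmumutʃ/; when no front vowel follows this yields [mɔmumuko].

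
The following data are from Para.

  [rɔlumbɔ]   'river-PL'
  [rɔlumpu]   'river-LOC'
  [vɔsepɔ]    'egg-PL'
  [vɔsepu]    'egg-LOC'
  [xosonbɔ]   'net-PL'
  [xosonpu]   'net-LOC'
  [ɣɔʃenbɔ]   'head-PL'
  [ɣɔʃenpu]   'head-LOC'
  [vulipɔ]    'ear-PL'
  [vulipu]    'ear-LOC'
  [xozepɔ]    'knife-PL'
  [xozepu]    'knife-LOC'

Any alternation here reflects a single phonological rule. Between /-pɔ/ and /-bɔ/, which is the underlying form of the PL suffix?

The PL morpheme has two allomorphs, [-bɔ] and [-pɔ].
By contrast the LOC suffix keeps its initial [p] throughout — that segment must be underlying.
The PL suffix is therefore /-bɔ/ underlyingly, with post-vocalic devoicing: voiced stops become voiceless after a vowel.

/-bɔ/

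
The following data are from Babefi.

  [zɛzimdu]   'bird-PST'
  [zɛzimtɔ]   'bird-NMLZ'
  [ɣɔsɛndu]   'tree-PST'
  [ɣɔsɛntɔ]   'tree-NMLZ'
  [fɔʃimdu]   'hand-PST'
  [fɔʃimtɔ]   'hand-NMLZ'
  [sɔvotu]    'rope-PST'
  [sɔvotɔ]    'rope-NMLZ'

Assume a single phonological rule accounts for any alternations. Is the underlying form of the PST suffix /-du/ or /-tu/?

The PST suffix surfaces as [-du] and [-tu], depending on the final segment of the stem.
The NMLZ suffix, which begins with [t], is invariant after every stem; so [t] is not altered by any rule here.
The PST suffix is therefore /-du/ underlyingly, with post-vocalic devoicing: voiced stops become voiceless after a vowel.

/-du/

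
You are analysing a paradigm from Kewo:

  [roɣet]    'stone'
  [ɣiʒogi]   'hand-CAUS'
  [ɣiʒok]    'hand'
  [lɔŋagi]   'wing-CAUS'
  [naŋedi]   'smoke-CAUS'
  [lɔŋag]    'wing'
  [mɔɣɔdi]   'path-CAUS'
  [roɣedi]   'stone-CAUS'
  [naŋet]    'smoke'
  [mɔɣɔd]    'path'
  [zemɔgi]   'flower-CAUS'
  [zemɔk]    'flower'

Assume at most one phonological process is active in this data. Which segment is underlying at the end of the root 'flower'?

'flower' shows [k] ~ [g] at the end of the stem ([zemɔk] vs [zemɔgi]).
If /g/ were underlying and a rule turned it into [k] in isolation, 'wing' would also alternate; but it has [g] in both [lɔŋag] and [lɔŋagi].
The alternation reflects intervocalic voicing: voiceless stops become voiced between vowels. /k/ is underlying.

/k/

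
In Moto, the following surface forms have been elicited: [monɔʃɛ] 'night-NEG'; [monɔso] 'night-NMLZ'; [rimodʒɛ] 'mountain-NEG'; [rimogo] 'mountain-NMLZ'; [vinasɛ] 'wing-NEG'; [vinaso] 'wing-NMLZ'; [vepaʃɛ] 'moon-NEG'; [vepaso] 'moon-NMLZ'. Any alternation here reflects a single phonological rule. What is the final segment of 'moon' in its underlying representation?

/ʃ/

'moon' shows [ʃ] ~ [s] at the end of the stem ([vepaʃɛ] vs [vepaso]).
Compare 'wing', with invariant [s] in [vinasɛ] and [vinaso]: an analysis with underlying /s/ and a rule producing [ʃ] before the NEG suffix would wrongly predict alternation here too.
The underlying segment must be /ʃ/; palato-alveolar /dʒ/ and /ʃ/ become [g] and [s] when no front vowel follows, yielding [s] there.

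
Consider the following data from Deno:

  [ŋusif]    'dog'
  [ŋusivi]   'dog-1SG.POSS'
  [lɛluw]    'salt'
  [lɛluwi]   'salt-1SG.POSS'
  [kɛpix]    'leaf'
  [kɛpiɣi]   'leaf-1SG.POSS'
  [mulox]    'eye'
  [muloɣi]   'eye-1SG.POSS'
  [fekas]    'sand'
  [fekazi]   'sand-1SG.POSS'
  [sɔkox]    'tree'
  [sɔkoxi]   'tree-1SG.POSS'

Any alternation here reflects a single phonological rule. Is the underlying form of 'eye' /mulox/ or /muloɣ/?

In [mulox] and [muloɣi] the final segment of 'eye' alternates: [x] ~ [ɣ].
If /x/ were underlying and a rule turned it into [ɣ] before the 1SG.POSS suffix, 'tree' would also alternate; but it has [x] in both [sɔkox] and [sɔkoxi].
The alternation reflects word-final obstruent devoicing: voiced obstruents become voiceless word-finally. /ɣ/ is underlying.

/muloɣ/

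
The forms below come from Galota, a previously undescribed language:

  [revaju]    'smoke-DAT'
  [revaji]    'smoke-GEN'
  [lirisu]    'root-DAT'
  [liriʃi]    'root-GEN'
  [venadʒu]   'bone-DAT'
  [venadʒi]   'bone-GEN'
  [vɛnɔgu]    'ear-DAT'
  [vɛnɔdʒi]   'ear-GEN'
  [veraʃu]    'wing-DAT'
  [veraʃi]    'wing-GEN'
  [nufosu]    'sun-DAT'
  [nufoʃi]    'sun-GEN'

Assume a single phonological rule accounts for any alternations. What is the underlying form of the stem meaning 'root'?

/liris/

In [lirisu] and [liriʃi] the final segment of 'root' alternates: [s] ~ [ʃ].
But 'wing' keeps [ʃ] in both environments ([veraʃu], [veraʃi]), so there is no rule changing /ʃ/ to [s] before the DAT suffix.
The alternation reflects palatalization before a front vowel: /g/ and /s/ become palato-alveolar [dʒ] and [ʃ] before a front vowel. /s/ is underlying.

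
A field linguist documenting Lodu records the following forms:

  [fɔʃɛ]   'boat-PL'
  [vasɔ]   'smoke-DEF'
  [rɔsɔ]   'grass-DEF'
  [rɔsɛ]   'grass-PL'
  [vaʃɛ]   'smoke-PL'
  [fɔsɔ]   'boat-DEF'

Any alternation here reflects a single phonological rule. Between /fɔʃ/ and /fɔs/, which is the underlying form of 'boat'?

/fɔʃ/

The root 'boat' surfaces as [fɔsɔ] and [fɔʃɛ], with a stem-final [s] ~ [ʃ] alternation.
The stem 'grass' ([rɔsɔ], [rɔsɛ]) shows [s] unchanged in both environments, so [s] cannot be basic with [ʃ] derived before the PL suffix.
So /ʃ/ is underlying, and a rule of depalatalization — palato-alveolar /ʃ/ becomes [s] when no front vowel follows — gives [s].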